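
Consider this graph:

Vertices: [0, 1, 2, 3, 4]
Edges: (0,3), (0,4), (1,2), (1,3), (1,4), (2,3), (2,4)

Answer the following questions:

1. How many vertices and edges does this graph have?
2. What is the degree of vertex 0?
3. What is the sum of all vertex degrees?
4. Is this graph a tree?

Count: 5 vertices, 7 edges.
Vertex 0 has neighbors [3, 4], degree = 2.
Handshaking lemma: 2 * 7 = 14.
A tree on 5 vertices has 4 edges. This graph has 7 edges (3 extra). Not a tree.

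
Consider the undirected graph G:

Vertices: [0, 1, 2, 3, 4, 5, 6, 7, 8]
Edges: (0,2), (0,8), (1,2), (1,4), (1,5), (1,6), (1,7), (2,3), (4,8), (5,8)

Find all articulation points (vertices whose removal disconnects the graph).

An articulation point is a vertex whose removal disconnects the graph.
Articulation points: [1, 2]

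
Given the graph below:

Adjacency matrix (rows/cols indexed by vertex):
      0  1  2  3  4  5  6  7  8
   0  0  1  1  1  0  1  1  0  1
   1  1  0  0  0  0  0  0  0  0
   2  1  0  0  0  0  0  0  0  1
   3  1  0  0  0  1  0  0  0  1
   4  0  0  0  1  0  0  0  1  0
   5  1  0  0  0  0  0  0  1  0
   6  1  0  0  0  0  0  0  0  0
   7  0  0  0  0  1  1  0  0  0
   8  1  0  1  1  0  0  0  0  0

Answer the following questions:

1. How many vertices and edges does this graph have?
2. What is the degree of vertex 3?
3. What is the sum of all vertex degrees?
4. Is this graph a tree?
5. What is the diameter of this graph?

Count: 9 vertices, 11 edges.
Vertex 3 has neighbors [0, 4, 8], degree = 3.
Handshaking lemma: 2 * 11 = 22.
A tree on 9 vertices has 8 edges. This graph has 11 edges (3 extra). Not a tree.
Diameter (longest shortest path) = 3.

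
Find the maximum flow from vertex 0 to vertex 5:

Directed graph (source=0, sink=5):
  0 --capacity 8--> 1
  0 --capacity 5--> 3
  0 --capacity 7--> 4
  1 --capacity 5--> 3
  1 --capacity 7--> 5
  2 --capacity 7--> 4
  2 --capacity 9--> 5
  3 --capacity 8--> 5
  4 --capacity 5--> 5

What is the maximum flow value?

Computing max flow:
  Flow on (0->1): 8/8
  Flow on (0->3): 5/5
  Flow on (0->4): 5/7
  Flow on (1->3): 1/5
  Flow on (1->5): 7/7
  Flow on (3->5): 6/8
  Flow on (4->5): 5/5
Maximum flow = 18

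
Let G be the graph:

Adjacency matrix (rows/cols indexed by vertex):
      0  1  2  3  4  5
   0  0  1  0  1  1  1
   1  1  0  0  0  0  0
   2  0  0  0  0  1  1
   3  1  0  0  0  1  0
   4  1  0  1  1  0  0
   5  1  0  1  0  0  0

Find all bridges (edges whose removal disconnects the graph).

A bridge is an edge whose removal increases the number of connected components.
Bridges found: (0,1)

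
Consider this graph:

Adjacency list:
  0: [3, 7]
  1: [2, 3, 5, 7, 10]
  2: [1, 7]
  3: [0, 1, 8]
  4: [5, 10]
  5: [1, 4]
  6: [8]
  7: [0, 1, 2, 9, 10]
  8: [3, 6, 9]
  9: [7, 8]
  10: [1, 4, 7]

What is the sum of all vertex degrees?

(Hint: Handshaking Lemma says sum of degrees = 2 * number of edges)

Count edges: 15 edges.
By Handshaking Lemma: sum of degrees = 2 * 15 = 30.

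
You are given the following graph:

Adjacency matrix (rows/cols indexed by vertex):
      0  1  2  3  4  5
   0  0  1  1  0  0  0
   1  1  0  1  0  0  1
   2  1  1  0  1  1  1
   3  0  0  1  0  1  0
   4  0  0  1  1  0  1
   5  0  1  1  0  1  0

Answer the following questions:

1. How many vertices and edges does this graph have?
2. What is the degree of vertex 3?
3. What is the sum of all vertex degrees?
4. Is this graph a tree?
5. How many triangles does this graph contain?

Count: 6 vertices, 9 edges.
Vertex 3 has neighbors [2, 4], degree = 2.
Handshaking lemma: 2 * 9 = 18.
A tree on 6 vertices has 5 edges. This graph has 9 edges (4 extra). Not a tree.
Number of triangles = 4.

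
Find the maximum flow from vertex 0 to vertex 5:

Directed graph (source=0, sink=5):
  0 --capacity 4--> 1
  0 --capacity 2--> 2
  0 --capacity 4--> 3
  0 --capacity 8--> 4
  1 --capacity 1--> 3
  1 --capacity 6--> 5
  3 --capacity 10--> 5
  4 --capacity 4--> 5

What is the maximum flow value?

Computing max flow:
  Flow on (0->1): 4/4
  Flow on (0->3): 4/4
  Flow on (0->4): 4/8
  Flow on (1->5): 4/6
  Flow on (3->5): 4/10
  Flow on (4->5): 4/4
Maximum flow = 12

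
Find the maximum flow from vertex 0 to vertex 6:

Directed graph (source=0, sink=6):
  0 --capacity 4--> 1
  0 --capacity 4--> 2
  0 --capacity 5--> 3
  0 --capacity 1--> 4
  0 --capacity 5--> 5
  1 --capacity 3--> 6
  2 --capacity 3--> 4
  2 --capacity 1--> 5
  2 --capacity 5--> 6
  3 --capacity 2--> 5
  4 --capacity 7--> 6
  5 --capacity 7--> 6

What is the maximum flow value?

Computing max flow:
  Flow on (0->1): 3/4
  Flow on (0->2): 4/4
  Flow on (0->3): 2/5
  Flow on (0->4): 1/1
  Flow on (0->5): 5/5
  Flow on (1->6): 3/3
  Flow on (2->6): 4/5
  Flow on (3->5): 2/2
  Flow on (4->6): 1/7
  Flow on (5->6): 7/7
Maximum flow = 15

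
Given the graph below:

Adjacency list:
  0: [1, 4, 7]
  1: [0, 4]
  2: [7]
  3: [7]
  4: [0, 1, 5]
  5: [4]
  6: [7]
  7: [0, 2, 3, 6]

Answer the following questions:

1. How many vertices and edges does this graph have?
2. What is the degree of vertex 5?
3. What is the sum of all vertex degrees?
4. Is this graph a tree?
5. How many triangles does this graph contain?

Count: 8 vertices, 8 edges.
Vertex 5 has neighbors [4], degree = 1.
Handshaking lemma: 2 * 8 = 16.
A tree on 8 vertices has 7 edges. This graph has 8 edges (1 extra). Not a tree.
Number of triangles = 1.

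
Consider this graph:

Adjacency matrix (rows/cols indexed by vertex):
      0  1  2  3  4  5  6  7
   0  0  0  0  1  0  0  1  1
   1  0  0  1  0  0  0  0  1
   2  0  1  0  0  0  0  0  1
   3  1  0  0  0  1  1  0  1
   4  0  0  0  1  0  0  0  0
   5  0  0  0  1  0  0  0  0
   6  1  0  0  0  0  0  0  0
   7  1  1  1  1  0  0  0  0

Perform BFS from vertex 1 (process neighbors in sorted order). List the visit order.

BFS from vertex 1 (neighbors processed in ascending order):
Visit order: 1, 2, 7, 0, 3, 6, 4, 5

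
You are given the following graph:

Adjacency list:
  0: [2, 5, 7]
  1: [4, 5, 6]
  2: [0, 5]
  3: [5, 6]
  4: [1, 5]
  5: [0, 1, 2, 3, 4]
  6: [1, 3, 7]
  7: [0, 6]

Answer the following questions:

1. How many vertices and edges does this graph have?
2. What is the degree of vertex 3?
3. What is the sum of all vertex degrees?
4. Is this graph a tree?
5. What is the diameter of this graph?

Count: 8 vertices, 11 edges.
Vertex 3 has neighbors [5, 6], degree = 2.
Handshaking lemma: 2 * 11 = 22.
A tree on 8 vertices has 7 edges. This graph has 11 edges (4 extra). Not a tree.
Diameter (longest shortest path) = 3.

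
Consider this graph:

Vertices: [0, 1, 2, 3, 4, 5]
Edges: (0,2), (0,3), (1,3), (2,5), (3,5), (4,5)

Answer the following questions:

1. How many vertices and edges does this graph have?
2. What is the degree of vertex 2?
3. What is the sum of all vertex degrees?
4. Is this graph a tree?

Count: 6 vertices, 6 edges.
Vertex 2 has neighbors [0, 5], degree = 2.
Handshaking lemma: 2 * 6 = 12.
A tree on 6 vertices has 5 edges. This graph has 6 edges (1 extra). Not a tree.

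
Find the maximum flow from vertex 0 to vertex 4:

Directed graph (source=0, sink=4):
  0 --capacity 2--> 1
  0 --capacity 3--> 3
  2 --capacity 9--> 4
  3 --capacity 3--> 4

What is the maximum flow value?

Computing max flow:
  Flow on (0->3): 3/3
  Flow on (3->4): 3/3
Maximum flow = 3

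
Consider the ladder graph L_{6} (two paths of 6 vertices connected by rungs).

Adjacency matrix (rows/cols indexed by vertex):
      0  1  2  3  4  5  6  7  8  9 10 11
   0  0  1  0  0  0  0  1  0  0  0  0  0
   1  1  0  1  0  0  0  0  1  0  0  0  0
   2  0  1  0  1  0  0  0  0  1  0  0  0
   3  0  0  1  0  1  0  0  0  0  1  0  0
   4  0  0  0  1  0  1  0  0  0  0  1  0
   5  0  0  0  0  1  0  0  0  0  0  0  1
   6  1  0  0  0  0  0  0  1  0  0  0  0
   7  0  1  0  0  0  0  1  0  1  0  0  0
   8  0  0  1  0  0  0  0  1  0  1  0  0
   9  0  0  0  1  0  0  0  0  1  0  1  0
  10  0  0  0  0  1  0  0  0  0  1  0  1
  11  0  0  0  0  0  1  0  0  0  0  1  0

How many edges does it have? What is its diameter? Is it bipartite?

Ladder graph L_{6}: 6 rungs + 2 * (6-1) path edges = 6 + 10 = 16 edges.
Diameter = 6.
Ladder graphs are bipartite (alternating coloring along each path).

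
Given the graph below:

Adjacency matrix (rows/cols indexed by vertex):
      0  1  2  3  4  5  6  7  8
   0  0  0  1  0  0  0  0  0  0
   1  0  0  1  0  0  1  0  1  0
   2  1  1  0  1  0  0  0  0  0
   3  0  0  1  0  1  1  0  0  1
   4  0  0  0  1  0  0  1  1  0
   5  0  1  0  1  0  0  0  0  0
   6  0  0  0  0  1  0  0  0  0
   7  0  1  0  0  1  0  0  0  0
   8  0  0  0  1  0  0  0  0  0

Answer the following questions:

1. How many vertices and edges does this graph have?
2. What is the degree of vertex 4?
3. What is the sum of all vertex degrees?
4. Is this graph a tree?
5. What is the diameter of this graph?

Count: 9 vertices, 10 edges.
Vertex 4 has neighbors [3, 6, 7], degree = 3.
Handshaking lemma: 2 * 10 = 20.
A tree on 9 vertices has 8 edges. This graph has 10 edges (2 extra). Not a tree.
Diameter (longest shortest path) = 4.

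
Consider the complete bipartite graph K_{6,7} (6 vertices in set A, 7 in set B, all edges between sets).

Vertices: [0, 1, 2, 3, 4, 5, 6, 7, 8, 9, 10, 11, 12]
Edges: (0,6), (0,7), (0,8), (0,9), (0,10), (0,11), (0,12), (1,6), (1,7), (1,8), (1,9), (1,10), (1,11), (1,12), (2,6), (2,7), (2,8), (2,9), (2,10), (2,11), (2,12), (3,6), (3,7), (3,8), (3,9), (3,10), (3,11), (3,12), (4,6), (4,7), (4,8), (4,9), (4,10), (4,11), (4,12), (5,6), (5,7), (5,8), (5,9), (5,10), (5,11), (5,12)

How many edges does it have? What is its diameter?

K_{6,7} has 6 * 7 = 42 edges.
Any vertex reaches any opposite-side vertex in 1 step; same-side vertices reach in 2 steps via any opposite-side vertex.
Diameter = 2.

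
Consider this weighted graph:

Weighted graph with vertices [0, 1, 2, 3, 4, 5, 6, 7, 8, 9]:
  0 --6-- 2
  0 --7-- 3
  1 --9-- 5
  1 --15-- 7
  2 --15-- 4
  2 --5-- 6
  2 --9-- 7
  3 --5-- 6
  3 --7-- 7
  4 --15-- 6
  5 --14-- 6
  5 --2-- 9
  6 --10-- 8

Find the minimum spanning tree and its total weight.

Applying Kruskal's algorithm (sort edges by weight, add if no cycle):
  Add (5,9) w=2
  Add (2,6) w=5
  Add (3,6) w=5
  Add (0,2) w=6
  Skip (0,3) w=7 (creates cycle)
  Add (3,7) w=7
  Add (1,5) w=9
  Skip (2,7) w=9 (creates cycle)
  Add (6,8) w=10
  Add (5,6) w=14
  Skip (1,7) w=15 (creates cycle)
  Add (2,4) w=15
  Skip (4,6) w=15 (creates cycle)
MST weight = 73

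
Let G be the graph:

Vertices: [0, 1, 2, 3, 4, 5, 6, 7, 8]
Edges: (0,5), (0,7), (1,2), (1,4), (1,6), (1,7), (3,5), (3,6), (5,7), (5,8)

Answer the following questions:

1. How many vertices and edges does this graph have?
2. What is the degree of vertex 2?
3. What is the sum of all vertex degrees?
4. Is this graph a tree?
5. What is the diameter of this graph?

Count: 9 vertices, 10 edges.
Vertex 2 has neighbors [1], degree = 1.
Handshaking lemma: 2 * 10 = 20.
A tree on 9 vertices has 8 edges. This graph has 10 edges (2 extra). Not a tree.
Diameter (longest shortest path) = 4.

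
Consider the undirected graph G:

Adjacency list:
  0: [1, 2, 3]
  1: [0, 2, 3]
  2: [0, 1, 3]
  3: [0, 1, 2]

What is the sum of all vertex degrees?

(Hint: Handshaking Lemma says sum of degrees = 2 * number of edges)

Count edges: 6 edges.
By Handshaking Lemma: sum of degrees = 2 * 6 = 12.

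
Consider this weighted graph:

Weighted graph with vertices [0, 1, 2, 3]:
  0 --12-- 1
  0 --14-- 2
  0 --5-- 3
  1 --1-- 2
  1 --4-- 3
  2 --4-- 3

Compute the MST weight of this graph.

Applying Kruskal's algorithm (sort edges by weight, add if no cycle):
  Add (1,2) w=1
  Add (1,3) w=4
  Skip (2,3) w=4 (creates cycle)
  Add (0,3) w=5
  Skip (0,1) w=12 (creates cycle)
  Skip (0,2) w=14 (creates cycle)
MST weight = 10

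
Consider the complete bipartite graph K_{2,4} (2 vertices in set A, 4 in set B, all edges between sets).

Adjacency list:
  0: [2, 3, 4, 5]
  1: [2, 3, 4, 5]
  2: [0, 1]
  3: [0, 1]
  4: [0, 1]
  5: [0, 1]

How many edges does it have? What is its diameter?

K_{2,4} has 2 * 4 = 8 edges.
Any vertex reaches any opposite-side vertex in 1 step; same-side vertices reach in 2 steps via any opposite-side vertex.
Diameter = 2.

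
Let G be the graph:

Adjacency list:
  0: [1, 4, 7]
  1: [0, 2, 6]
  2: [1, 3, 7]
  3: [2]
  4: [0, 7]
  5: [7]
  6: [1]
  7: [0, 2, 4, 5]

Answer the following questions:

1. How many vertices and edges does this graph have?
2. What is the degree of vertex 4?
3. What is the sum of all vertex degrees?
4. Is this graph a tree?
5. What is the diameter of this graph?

Count: 8 vertices, 9 edges.
Vertex 4 has neighbors [0, 7], degree = 2.
Handshaking lemma: 2 * 9 = 18.
A tree on 8 vertices has 7 edges. This graph has 9 edges (2 extra). Not a tree.
Diameter (longest shortest path) = 4.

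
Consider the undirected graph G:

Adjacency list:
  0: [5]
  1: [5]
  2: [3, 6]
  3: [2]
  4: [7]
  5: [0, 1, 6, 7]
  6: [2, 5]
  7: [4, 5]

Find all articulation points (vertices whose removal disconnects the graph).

An articulation point is a vertex whose removal disconnects the graph.
Articulation points: [2, 5, 6, 7]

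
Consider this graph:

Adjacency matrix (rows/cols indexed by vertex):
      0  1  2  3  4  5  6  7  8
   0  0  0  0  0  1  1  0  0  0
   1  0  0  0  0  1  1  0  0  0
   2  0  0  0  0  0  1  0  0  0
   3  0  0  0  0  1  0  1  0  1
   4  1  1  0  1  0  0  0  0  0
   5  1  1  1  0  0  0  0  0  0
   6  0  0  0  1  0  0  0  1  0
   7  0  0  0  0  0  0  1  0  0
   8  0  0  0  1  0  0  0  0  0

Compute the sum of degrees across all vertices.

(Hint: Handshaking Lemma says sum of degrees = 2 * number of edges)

Count edges: 9 edges.
By Handshaking Lemma: sum of degrees = 2 * 9 = 18.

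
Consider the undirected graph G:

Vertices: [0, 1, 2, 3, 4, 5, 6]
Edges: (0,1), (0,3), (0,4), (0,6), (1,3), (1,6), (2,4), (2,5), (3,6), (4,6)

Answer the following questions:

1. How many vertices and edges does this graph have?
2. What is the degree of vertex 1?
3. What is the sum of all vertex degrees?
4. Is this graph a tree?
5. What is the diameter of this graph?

Count: 7 vertices, 10 edges.
Vertex 1 has neighbors [0, 3, 6], degree = 3.
Handshaking lemma: 2 * 10 = 20.
A tree on 7 vertices has 6 edges. This graph has 10 edges (4 extra). Not a tree.
Diameter (longest shortest path) = 4.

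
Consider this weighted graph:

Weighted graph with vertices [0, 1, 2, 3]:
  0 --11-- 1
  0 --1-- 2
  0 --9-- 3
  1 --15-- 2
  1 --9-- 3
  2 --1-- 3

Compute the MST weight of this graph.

Applying Kruskal's algorithm (sort edges by weight, add if no cycle):
  Add (0,2) w=1
  Add (2,3) w=1
  Skip (0,3) w=9 (creates cycle)
  Add (1,3) w=9
  Skip (0,1) w=11 (creates cycle)
  Skip (1,2) w=15 (creates cycle)
MST weight = 11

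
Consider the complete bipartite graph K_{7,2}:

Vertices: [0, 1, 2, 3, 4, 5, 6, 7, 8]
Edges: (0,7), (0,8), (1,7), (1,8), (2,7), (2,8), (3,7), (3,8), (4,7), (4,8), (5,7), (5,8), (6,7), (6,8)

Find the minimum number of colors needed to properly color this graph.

K_{7,2} is bipartite: vertices split into two independent sets of size 7 and 2.
Color one set 0, the other 1. No adjacent vertices share a color.
Chromatic number = 2.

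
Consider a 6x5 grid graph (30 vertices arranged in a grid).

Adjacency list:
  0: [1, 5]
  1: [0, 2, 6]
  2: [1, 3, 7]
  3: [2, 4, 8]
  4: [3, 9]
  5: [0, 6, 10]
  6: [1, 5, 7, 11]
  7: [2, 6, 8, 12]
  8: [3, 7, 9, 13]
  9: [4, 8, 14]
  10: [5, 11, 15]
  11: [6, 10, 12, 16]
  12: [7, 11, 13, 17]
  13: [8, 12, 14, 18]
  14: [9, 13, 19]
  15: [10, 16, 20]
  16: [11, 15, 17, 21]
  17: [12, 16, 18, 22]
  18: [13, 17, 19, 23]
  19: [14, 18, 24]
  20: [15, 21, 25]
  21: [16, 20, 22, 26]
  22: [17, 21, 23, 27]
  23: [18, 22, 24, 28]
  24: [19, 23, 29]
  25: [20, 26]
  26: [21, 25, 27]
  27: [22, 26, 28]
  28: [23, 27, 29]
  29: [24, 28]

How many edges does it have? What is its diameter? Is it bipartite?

A 6x5 grid has 25 vertical edges and 24 horizontal edges.
Total edges = 25 + 24 = 49.
Diameter = (6-1) + (5-1) = 9 (corner to opposite corner).
Grid graphs are bipartite (checkerboard coloring).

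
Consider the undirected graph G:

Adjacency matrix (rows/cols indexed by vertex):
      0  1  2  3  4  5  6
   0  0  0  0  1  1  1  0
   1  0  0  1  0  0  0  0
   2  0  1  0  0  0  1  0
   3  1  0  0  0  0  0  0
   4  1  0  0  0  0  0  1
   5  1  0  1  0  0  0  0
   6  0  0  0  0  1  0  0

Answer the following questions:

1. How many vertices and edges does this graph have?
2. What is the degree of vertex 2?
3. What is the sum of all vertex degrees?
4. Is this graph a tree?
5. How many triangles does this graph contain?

Count: 7 vertices, 6 edges.
Vertex 2 has neighbors [1, 5], degree = 2.
Handshaking lemma: 2 * 6 = 12.
A graph is a tree iff it is connected and has exactly n-1 edges. This graph is connected (all 7 vertices in one component) and has 7-1 = 6 edges. It is a tree.
Number of triangles = 0.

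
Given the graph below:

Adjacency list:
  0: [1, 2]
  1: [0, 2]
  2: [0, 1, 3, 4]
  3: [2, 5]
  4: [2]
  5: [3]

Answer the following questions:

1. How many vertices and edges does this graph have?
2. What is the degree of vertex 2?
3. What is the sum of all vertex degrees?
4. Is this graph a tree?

Count: 6 vertices, 6 edges.
Vertex 2 has neighbors [0, 1, 3, 4], degree = 4.
Handshaking lemma: 2 * 6 = 12.
A tree on 6 vertices has 5 edges. This graph has 6 edges (1 extra). Not a tree.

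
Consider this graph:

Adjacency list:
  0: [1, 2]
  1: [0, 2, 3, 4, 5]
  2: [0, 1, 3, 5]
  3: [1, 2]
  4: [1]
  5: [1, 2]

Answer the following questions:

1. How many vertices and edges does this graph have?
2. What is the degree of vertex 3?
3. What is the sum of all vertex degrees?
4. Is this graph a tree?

Count: 6 vertices, 8 edges.
Vertex 3 has neighbors [1, 2], degree = 2.
Handshaking lemma: 2 * 8 = 16.
A tree on 6 vertices has 5 edges. This graph has 8 edges (3 extra). Not a tree.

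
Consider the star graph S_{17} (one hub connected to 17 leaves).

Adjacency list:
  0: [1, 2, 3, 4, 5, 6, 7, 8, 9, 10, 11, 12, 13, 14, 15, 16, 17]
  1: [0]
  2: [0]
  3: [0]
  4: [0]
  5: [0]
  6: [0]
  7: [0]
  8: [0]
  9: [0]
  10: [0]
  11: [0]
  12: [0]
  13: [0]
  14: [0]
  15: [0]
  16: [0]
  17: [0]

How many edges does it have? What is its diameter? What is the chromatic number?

Star graph S_{17}: the hub connects to all 17 leaves.
Edges = 17.
Diameter = 2 (any leaf to hub is 1, leaf to leaf through hub is 2).
Star graphs are bipartite (hub vs leaves), so chromatic number = 2.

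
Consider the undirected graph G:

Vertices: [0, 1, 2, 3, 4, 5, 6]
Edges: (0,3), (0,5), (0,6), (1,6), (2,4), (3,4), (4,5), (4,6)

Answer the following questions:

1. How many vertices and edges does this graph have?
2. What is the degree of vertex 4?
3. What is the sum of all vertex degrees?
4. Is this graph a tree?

Count: 7 vertices, 8 edges.
Vertex 4 has neighbors [2, 3, 5, 6], degree = 4.
Handshaking lemma: 2 * 8 = 16.
A tree on 7 vertices has 6 edges. This graph has 8 edges (2 extra). Not a tree.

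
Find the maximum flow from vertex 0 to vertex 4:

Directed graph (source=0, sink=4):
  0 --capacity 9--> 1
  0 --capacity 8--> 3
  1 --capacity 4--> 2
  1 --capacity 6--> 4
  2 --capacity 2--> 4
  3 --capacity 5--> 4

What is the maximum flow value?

Computing max flow:
  Flow on (0->1): 8/9
  Flow on (0->3): 5/8
  Flow on (1->2): 2/4
  Flow on (1->4): 6/6
  Flow on (2->4): 2/2
  Flow on (3->4): 5/5
Maximum flow = 13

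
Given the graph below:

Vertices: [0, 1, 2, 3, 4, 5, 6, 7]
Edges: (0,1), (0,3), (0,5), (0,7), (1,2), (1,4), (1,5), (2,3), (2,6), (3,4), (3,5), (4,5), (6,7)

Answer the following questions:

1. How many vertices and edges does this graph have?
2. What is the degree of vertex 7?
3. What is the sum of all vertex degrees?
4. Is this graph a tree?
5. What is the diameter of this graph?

Count: 8 vertices, 13 edges.
Vertex 7 has neighbors [0, 6], degree = 2.
Handshaking lemma: 2 * 13 = 26.
A tree on 8 vertices has 7 edges. This graph has 13 edges (6 extra). Not a tree.
Diameter (longest shortest path) = 3.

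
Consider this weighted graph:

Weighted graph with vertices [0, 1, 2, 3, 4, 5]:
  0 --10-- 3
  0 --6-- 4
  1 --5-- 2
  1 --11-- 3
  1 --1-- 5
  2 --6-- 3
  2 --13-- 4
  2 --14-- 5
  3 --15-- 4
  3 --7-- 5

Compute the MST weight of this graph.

Applying Kruskal's algorithm (sort edges by weight, add if no cycle):
  Add (1,5) w=1
  Add (1,2) w=5
  Add (0,4) w=6
  Add (2,3) w=6
  Skip (3,5) w=7 (creates cycle)
  Add (0,3) w=10
  Skip (1,3) w=11 (creates cycle)
  Skip (2,4) w=13 (creates cycle)
  Skip (2,5) w=14 (creates cycle)
  Skip (3,4) w=15 (creates cycle)
MST weight = 28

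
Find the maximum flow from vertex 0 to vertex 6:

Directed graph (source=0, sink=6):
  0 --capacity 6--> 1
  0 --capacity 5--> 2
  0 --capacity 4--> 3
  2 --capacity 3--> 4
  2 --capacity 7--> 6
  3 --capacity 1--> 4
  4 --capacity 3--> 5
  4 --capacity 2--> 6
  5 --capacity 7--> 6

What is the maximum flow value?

Computing max flow:
  Flow on (0->2): 5/5
  Flow on (0->3): 1/4
  Flow on (2->6): 5/7
  Flow on (3->4): 1/1
  Flow on (4->6): 1/2
Maximum flow = 6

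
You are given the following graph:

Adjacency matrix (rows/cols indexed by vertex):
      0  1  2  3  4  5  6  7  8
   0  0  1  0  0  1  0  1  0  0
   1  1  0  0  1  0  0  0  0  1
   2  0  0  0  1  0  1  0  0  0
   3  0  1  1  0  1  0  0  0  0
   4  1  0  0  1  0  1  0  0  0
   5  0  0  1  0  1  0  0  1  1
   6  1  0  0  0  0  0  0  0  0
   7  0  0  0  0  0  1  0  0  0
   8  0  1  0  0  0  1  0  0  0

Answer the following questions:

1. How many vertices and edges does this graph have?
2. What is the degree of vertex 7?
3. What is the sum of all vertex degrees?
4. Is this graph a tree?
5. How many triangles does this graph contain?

Count: 9 vertices, 11 edges.
Vertex 7 has neighbors [5], degree = 1.
Handshaking lemma: 2 * 11 = 22.
A tree on 9 vertices has 8 edges. This graph has 11 edges (3 extra). Not a tree.
Number of triangles = 0.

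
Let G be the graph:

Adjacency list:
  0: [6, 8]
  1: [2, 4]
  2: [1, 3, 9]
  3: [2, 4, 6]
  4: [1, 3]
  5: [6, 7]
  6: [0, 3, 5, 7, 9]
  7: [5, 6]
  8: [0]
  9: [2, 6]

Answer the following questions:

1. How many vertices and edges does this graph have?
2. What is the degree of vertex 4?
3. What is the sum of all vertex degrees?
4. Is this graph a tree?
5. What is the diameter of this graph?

Count: 10 vertices, 12 edges.
Vertex 4 has neighbors [1, 3], degree = 2.
Handshaking lemma: 2 * 12 = 24.
A tree on 10 vertices has 9 edges. This graph has 12 edges (3 extra). Not a tree.
Diameter (longest shortest path) = 5.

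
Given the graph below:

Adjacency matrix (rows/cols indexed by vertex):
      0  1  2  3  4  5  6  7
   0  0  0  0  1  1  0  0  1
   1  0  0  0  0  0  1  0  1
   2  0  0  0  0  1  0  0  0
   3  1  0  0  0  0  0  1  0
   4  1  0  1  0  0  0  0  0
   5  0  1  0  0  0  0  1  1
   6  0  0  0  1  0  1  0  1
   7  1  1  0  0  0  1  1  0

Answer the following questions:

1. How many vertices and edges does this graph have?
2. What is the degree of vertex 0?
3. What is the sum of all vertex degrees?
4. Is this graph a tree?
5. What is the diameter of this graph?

Count: 8 vertices, 10 edges.
Vertex 0 has neighbors [3, 4, 7], degree = 3.
Handshaking lemma: 2 * 10 = 20.
A tree on 8 vertices has 7 edges. This graph has 10 edges (3 extra). Not a tree.
Diameter (longest shortest path) = 4.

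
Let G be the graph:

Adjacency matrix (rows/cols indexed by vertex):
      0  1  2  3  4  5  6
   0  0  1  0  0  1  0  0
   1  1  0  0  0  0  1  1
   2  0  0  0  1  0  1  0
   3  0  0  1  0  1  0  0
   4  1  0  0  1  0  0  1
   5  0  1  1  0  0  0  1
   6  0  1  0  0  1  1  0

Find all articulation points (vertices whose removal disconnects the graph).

No articulation points. The graph is biconnected.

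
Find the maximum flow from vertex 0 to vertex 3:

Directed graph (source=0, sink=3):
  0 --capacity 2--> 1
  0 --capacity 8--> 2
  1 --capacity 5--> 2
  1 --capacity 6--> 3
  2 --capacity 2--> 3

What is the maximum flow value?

Computing max flow:
  Flow on (0->1): 2/2
  Flow on (0->2): 2/8
  Flow on (1->3): 2/6
  Flow on (2->3): 2/2
Maximum flow = 4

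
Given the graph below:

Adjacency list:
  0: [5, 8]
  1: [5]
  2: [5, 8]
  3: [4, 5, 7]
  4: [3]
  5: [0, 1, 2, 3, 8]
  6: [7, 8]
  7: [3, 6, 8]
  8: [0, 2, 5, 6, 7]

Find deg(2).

Vertex 2 has neighbors [5, 8], so deg(2) = 2.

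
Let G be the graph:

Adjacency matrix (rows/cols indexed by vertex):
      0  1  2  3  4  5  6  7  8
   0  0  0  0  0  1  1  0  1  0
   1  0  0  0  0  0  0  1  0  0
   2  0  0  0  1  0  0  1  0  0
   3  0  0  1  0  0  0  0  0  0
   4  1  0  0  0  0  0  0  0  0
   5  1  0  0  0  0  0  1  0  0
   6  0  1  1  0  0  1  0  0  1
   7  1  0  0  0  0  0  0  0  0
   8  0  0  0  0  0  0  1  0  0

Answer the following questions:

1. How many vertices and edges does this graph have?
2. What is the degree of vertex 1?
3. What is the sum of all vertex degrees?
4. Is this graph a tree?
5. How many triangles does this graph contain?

Count: 9 vertices, 8 edges.
Vertex 1 has neighbors [6], degree = 1.
Handshaking lemma: 2 * 8 = 16.
A graph is a tree iff it is connected and has exactly n-1 edges. This graph is connected (all 9 vertices in one component) and has 9-1 = 8 edges. It is a tree.
Number of triangles = 0.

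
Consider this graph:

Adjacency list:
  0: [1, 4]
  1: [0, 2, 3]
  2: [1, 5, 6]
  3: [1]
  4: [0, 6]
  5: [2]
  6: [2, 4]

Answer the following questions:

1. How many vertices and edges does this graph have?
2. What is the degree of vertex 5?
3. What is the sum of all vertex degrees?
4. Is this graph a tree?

Count: 7 vertices, 7 edges.
Vertex 5 has neighbors [2], degree = 1.
Handshaking lemma: 2 * 7 = 14.
A tree on 7 vertices has 6 edges. This graph has 7 edges (1 extra). Not a tree.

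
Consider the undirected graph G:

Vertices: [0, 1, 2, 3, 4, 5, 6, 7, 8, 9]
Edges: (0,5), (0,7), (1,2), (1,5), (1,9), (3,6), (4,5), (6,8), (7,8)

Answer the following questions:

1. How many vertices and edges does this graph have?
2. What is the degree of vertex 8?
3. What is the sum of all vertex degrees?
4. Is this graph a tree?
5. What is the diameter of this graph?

Count: 10 vertices, 9 edges.
Vertex 8 has neighbors [6, 7], degree = 2.
Handshaking lemma: 2 * 9 = 18.
A graph is a tree iff it is connected and has exactly n-1 edges. This graph is connected (all 10 vertices in one component) and has 10-1 = 9 edges. It is a tree.
Diameter (longest shortest path) = 7.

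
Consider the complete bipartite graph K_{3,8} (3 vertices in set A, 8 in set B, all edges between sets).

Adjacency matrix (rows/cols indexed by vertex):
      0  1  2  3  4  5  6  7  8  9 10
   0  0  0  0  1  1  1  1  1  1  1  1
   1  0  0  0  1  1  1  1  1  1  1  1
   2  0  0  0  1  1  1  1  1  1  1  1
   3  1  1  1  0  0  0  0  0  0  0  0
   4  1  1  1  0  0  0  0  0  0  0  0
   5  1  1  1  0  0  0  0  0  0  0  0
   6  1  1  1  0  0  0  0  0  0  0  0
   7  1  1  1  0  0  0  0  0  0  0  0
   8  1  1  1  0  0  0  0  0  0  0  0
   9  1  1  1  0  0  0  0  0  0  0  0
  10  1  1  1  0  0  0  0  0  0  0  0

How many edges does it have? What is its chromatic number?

K_{3,8} has 3 * 8 = 24 edges.
Bipartite graphs have chromatic number 2 (color each partition differently).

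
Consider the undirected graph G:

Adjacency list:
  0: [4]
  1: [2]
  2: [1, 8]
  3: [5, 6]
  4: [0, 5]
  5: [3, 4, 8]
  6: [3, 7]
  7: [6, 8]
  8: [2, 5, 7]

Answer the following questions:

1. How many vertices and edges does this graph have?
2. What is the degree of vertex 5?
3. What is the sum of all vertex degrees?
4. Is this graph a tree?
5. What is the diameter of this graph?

Count: 9 vertices, 9 edges.
Vertex 5 has neighbors [3, 4, 8], degree = 3.
Handshaking lemma: 2 * 9 = 18.
A tree on 9 vertices has 8 edges. This graph has 9 edges (1 extra). Not a tree.
Diameter (longest shortest path) = 5.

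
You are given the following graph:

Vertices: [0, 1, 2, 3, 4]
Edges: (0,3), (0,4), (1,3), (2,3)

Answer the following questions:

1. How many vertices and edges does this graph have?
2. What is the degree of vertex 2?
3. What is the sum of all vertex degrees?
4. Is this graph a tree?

Count: 5 vertices, 4 edges.
Vertex 2 has neighbors [3], degree = 1.
Handshaking lemma: 2 * 4 = 8.
A graph is a tree iff it is connected and has exactly n-1 edges. This graph is connected (all 5 vertices in one component) and has 5-1 = 4 edges. It is a tree.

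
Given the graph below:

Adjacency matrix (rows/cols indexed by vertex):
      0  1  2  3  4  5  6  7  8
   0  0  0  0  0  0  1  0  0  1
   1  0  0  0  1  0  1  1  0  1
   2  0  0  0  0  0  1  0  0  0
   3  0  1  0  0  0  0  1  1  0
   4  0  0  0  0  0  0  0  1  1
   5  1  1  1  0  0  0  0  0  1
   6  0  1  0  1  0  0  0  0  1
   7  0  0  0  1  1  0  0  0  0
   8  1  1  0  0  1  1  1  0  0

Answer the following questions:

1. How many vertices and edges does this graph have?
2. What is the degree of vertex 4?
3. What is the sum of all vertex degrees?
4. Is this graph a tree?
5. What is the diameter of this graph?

Count: 9 vertices, 13 edges.
Vertex 4 has neighbors [7, 8], degree = 2.
Handshaking lemma: 2 * 13 = 26.
A tree on 9 vertices has 8 edges. This graph has 13 edges (5 extra). Not a tree.
Diameter (longest shortest path) = 4.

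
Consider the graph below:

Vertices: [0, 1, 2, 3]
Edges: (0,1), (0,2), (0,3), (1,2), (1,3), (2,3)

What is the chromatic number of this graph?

The graph has a maximum clique of size 4 (lower bound on chromatic number).
A valid 4-coloring: {0: 0, 1: 1, 2: 2, 3: 3}.
Chromatic number = 4.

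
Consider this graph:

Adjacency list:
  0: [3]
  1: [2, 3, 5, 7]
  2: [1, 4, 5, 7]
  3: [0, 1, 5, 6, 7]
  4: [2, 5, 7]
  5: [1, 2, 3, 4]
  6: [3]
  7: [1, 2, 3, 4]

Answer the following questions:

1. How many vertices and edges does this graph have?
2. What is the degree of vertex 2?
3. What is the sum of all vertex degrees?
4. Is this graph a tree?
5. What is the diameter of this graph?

Count: 8 vertices, 13 edges.
Vertex 2 has neighbors [1, 4, 5, 7], degree = 4.
Handshaking lemma: 2 * 13 = 26.
A tree on 8 vertices has 7 edges. This graph has 13 edges (6 extra). Not a tree.
Diameter (longest shortest path) = 3.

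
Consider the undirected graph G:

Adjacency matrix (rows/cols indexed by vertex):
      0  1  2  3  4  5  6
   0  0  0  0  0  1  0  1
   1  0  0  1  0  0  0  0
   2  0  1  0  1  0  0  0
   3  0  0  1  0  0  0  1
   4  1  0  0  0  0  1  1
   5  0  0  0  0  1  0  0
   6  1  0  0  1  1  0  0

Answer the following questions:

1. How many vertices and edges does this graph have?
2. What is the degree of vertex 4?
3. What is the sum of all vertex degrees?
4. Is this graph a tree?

Count: 7 vertices, 7 edges.
Vertex 4 has neighbors [0, 5, 6], degree = 3.
Handshaking lemma: 2 * 7 = 14.
A tree on 7 vertices has 6 edges. This graph has 7 edges (1 extra). Not a tree.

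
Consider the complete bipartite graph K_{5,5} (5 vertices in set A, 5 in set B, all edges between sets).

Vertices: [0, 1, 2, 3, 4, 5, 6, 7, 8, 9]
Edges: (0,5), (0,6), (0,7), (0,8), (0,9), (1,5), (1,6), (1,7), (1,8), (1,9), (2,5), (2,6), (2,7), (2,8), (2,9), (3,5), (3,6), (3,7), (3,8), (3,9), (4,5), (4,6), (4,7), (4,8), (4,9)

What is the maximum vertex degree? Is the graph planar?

Set-A vertices have degree 5; set-B vertices have degree 5. Maximum degree = max(5,5) = 5.
K_{5,5} contains K_{3,3} as a subgraph (since both sides have >= 3 vertices); by Kuratowski's theorem it is not planar.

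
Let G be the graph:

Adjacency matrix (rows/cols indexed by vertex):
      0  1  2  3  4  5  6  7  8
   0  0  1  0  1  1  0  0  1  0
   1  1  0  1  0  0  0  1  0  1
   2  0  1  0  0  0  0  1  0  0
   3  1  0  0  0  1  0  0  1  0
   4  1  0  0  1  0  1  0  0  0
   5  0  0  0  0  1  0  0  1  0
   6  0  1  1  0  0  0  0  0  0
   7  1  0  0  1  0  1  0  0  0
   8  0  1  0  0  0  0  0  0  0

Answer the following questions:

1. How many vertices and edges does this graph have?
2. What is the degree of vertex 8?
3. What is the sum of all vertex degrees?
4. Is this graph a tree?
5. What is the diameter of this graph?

Count: 9 vertices, 12 edges.
Vertex 8 has neighbors [1], degree = 1.
Handshaking lemma: 2 * 12 = 24.
A tree on 9 vertices has 8 edges. This graph has 12 edges (4 extra). Not a tree.
Diameter (longest shortest path) = 4.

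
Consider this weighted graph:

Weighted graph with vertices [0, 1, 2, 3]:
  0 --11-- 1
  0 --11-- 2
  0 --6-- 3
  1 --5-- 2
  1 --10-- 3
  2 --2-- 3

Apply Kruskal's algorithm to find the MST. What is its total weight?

Applying Kruskal's algorithm (sort edges by weight, add if no cycle):
  Add (2,3) w=2
  Add (1,2) w=5
  Add (0,3) w=6
  Skip (1,3) w=10 (creates cycle)
  Skip (0,1) w=11 (creates cycle)
  Skip (0,2) w=11 (creates cycle)
MST weight = 13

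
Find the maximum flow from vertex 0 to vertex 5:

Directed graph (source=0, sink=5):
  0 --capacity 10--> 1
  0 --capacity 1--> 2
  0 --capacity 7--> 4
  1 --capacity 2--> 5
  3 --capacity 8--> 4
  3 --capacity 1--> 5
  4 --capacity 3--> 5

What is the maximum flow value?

Computing max flow:
  Flow on (0->1): 2/10
  Flow on (0->4): 3/7
  Flow on (1->5): 2/2
  Flow on (4->5): 3/3
Maximum flow = 5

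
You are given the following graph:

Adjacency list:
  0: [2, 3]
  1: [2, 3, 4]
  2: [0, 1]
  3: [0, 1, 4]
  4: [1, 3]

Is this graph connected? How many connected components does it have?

Checking connectivity: the graph has 1 connected component(s).
All vertices are reachable from each other. The graph IS connected.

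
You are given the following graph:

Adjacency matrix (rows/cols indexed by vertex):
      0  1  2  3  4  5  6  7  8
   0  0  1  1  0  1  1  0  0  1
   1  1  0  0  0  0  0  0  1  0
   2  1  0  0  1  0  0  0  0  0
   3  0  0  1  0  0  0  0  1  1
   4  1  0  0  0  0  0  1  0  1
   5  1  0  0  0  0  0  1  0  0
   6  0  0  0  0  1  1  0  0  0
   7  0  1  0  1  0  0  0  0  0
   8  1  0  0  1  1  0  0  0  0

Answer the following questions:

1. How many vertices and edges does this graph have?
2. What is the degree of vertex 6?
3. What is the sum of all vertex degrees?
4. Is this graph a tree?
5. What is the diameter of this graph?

Count: 9 vertices, 12 edges.
Vertex 6 has neighbors [4, 5], degree = 2.
Handshaking lemma: 2 * 12 = 24.
A tree on 9 vertices has 8 edges. This graph has 12 edges (4 extra). Not a tree.
Diameter (longest shortest path) = 4.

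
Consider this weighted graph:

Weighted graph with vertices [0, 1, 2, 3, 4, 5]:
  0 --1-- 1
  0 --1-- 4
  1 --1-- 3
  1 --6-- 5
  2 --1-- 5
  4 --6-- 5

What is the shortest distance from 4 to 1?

Using Dijkstra's algorithm from vertex 4:
Shortest path: 4 -> 0 -> 1
Total weight: 1 + 1 = 2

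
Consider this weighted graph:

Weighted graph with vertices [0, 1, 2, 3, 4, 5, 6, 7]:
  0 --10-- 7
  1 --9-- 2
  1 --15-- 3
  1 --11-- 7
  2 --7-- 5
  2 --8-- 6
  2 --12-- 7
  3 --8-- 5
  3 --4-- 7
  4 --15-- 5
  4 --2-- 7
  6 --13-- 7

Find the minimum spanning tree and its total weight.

Applying Kruskal's algorithm (sort edges by weight, add if no cycle):
  Add (4,7) w=2
  Add (3,7) w=4
  Add (2,5) w=7
  Add (2,6) w=8
  Add (3,5) w=8
  Add (1,2) w=9
  Add (0,7) w=10
  Skip (1,7) w=11 (creates cycle)
  Skip (2,7) w=12 (creates cycle)
  Skip (6,7) w=13 (creates cycle)
  Skip (1,3) w=15 (creates cycle)
  Skip (4,5) w=15 (creates cycle)
MST weight = 48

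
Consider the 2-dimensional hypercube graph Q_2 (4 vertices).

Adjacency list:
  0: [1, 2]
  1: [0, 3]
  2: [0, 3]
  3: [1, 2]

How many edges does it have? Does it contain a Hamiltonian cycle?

Q_2 has 4 * 2 / 2 = 4 edges.
Q_2 (d >= 2) always has a Hamiltonian cycle: a 2-bit cyclic Gray code visits every vertex exactly once and returns to the start.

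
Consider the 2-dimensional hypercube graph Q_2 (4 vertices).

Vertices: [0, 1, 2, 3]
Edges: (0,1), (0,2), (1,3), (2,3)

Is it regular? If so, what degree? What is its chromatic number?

In Q_2, every vertex has exactly 2 neighbors (flip one of 2 bits), so it is 2-regular.
Q_2 is bipartite (partition by bit-parity), so chromatic number = 2.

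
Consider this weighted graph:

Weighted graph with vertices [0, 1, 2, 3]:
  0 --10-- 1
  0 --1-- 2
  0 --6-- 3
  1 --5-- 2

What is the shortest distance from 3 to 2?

Using Dijkstra's algorithm from vertex 3:
Shortest path: 3 -> 0 -> 2
Total weight: 6 + 1 = 7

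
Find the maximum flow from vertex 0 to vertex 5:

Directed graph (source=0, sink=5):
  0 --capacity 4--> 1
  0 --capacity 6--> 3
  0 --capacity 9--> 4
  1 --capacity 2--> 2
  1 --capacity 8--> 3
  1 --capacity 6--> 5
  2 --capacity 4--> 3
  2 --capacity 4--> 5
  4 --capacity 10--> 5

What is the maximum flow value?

Computing max flow:
  Flow on (0->1): 4/4
  Flow on (0->4): 9/9
  Flow on (1->5): 4/6
  Flow on (4->5): 9/10
Maximum flow = 13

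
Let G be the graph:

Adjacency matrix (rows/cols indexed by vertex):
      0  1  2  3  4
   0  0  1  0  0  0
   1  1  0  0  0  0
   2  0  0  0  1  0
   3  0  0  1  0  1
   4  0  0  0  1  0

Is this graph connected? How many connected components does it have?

Checking connectivity: the graph has 2 connected component(s).
Components: [[0, 1], [2, 3, 4]]. The graph is NOT connected.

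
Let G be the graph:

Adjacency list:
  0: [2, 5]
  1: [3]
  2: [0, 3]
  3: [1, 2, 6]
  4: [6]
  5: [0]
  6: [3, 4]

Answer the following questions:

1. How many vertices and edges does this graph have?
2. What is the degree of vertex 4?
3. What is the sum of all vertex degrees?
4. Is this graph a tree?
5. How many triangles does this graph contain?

Count: 7 vertices, 6 edges.
Vertex 4 has neighbors [6], degree = 1.
Handshaking lemma: 2 * 6 = 12.
A graph is a tree iff it is connected and has exactly n-1 edges. This graph is connected (all 7 vertices in one component) and has 7-1 = 6 edges. It is a tree.
Number of triangles = 0.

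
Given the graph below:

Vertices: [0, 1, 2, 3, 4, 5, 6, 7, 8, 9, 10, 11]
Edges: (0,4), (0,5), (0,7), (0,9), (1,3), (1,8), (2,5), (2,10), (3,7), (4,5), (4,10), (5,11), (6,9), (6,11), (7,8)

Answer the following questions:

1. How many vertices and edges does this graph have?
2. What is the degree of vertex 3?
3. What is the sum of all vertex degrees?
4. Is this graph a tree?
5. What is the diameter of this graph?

Count: 12 vertices, 15 edges.
Vertex 3 has neighbors [1, 7], degree = 2.
Handshaking lemma: 2 * 15 = 30.
A tree on 12 vertices has 11 edges. This graph has 15 edges (4 extra). Not a tree.
Diameter (longest shortest path) = 5.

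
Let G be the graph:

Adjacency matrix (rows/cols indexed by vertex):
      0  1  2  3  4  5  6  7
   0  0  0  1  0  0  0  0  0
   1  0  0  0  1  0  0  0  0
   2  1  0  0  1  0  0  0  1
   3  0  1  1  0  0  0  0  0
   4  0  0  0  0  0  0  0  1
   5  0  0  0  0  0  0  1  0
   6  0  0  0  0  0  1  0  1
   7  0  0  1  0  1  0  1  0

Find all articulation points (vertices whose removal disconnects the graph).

An articulation point is a vertex whose removal disconnects the graph.
Articulation points: [2, 3, 6, 7]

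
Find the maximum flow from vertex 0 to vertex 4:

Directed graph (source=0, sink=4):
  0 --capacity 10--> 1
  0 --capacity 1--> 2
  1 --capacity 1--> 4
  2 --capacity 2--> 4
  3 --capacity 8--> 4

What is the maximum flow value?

Computing max flow:
  Flow on (0->1): 1/10
  Flow on (0->2): 1/1
  Flow on (1->4): 1/1
  Flow on (2->4): 1/2
Maximum flow = 2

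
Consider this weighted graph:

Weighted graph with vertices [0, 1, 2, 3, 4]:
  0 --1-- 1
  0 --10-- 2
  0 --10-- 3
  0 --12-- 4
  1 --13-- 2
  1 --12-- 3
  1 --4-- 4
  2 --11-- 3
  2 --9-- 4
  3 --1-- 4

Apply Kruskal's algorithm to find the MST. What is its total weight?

Applying Kruskal's algorithm (sort edges by weight, add if no cycle):
  Add (0,1) w=1
  Add (3,4) w=1
  Add (1,4) w=4
  Add (2,4) w=9
  Skip (0,3) w=10 (creates cycle)
  Skip (0,2) w=10 (creates cycle)
  Skip (2,3) w=11 (creates cycle)
  Skip (0,4) w=12 (creates cycle)
  Skip (1,3) w=12 (creates cycle)
  Skip (1,2) w=13 (creates cycle)
MST weight = 15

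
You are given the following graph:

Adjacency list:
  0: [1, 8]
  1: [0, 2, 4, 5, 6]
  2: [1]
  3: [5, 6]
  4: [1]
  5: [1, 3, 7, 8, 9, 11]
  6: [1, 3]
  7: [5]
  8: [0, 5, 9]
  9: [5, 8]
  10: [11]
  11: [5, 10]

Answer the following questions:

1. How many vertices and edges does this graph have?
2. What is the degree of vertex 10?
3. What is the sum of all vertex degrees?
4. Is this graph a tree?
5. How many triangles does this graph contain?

Count: 12 vertices, 14 edges.
Vertex 10 has neighbors [11], degree = 1.
Handshaking lemma: 2 * 14 = 28.
A tree on 12 vertices has 11 edges. This graph has 14 edges (3 extra). Not a tree.
Number of triangles = 1.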